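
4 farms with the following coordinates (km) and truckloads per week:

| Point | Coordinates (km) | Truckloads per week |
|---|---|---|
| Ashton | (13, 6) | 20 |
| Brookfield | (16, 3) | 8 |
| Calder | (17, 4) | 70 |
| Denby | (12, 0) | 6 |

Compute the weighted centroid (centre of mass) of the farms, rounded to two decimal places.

The minimiser of Σwᵢ‖p−pᵢ‖² is the weighted centroid p* = (Σwᵢpᵢ)/(Σwᵢ).
Σwᵢ = 104.
Σwᵢxᵢ = 20·13 + 8·16 + 70·17 + 6·12 = 1650.
Σwᵢyᵢ = 20·6 + 8·3 + 70·4 + 6·0 = 424.
x* = 1650/104 = 15.87, y* = 424/104 = 4.08.

(15.87, 4.08)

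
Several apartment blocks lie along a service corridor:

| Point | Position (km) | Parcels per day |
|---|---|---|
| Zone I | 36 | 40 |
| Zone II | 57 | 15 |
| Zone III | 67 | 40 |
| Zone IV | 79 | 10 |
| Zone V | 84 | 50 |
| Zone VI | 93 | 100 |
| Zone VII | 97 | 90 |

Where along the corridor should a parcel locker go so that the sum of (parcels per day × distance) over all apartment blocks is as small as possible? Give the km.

For a sum of weighted absolute distances on a line, the optimum is the weighted median (not the mean). Total weight W = 345; half-weight = 172.5.
Sort by position and accumulate weight:
  km 36 (Zone I, w=40) → cum 40
  km 57 (Zone II, w=15) → cum 55
  km 67 (Zone III, w=40) → cum 95
  km 79 (Zone IV, w=10) → cum 105
  km 84 (Zone V, w=50) → cum 155
  km 93 (Zone VI, w=100) → cum 255  ≥ 172.5 → median here
  km 97 (Zone VII, w=90) → cum 345
Optimal location: km 93.

x = 93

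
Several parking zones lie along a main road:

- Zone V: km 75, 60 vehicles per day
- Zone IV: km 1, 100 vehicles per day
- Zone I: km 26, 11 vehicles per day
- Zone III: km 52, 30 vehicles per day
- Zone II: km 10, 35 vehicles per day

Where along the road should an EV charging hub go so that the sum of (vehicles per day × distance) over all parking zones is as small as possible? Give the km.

x = 10

For a sum of weighted absolute distances on a line, the optimum is the weighted median (not the mean). Total weight W = 236; half-weight = 118.
Sort by position and accumulate weight:
  km 1 (Zone IV, w=100) → cum 100
  km 10 (Zone II, w=35) → cum 135  ≥ 118 → median here
  km 26 (Zone I, w=11) → cum 146
  km 52 (Zone III, w=30) → cum 176
  km 75 (Zone V, w=60) → cum 236
Optimal location: km 10.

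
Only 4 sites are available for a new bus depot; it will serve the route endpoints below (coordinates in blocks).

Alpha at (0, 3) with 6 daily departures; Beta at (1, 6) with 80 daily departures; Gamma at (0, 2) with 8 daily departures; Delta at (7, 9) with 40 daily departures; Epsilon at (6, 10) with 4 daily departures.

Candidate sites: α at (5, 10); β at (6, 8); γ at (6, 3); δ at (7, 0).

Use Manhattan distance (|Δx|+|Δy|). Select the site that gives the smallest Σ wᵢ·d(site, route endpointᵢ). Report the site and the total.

β, total 810 blocks

Total weighted distance at each candidate:
  α (5, 10): total = 940
  β (6, 8): total = 810
  γ (6, 3): total = 1040
  δ (7, 0): total = 1496
Minimum is at β with total 810 blocks.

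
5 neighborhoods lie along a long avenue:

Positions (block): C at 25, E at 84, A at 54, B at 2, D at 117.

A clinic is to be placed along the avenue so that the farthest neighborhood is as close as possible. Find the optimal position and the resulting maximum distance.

location 59.5, max distance 57.5

The 1-center on a line is the midpoint of the two extreme points: leftmost at 2, rightmost at 117.
Optimal location = (2 + 117)/2 = 59.5; maximum distance = (117 − 2)/2 = 57.5.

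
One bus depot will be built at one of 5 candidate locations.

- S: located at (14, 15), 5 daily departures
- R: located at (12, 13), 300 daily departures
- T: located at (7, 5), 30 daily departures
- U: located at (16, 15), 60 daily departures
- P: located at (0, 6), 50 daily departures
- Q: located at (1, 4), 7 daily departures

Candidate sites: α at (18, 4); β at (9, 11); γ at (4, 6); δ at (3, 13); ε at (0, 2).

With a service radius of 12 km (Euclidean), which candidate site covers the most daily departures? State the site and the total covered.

Coverage radius r = 12 km; a point is covered iff (Δx)²+(Δy)² ≤ 12² = 144.
  α (18, 4): covers {S, R, T, U} → 395
  β (9, 11): covers {S, R, T, U, P, Q} → 452
  γ (4, 6): covers {R, T, P, Q} → 387
  δ (3, 13): covers {S, R, T, P, Q} → 392
  ε (0, 2): covers {T, P, Q} → 87
Maximum coverage at β: 452 daily departures.

β, covering 452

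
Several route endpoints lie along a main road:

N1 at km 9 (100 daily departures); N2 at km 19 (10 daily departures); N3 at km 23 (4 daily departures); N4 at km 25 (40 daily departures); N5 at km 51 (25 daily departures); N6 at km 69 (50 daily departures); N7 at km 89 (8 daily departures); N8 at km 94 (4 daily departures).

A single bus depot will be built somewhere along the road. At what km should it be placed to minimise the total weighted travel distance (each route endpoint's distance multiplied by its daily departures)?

For a sum of weighted absolute distances on a line, the optimum is the weighted median (not the mean). Total weight W = 241; half-weight = 120.5.
Sort by position and accumulate weight:
  km 9 (N1, w=100) → cum 100
  km 19 (N2, w=10) → cum 110
  km 23 (N3, w=4) → cum 114
  km 25 (N4, w=40) → cum 154  ≥ 120.5 → median here
  km 51 (N5, w=25) → cum 179
  km 69 (N6, w=50) → cum 229
  km 89 (N7, w=8) → cum 237
  km 94 (N8, w=4) → cum 241
Optimal location: km 25.

x = 25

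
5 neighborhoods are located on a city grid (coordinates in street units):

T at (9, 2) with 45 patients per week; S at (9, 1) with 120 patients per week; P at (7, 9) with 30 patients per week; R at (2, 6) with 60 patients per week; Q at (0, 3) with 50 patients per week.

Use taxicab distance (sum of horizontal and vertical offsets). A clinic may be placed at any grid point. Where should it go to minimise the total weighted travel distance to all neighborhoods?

(9, 2)

Manhattan distance separates: Σwᵢ(|x−xᵢ|+|y−yᵢ|) = Σwᵢ|x−xᵢ| + Σwᵢ|y−yᵢ|, so x and y are optimised independently as 1-D weighted medians.
Total weight W = 305; half = 152.5.
x-coordinate, sorted with cumulative weight:
  x=0 (Q, w=50) cum 50
  x=2 (R, w=60) cum 110
  x=7 (P, w=30) cum 140
  x=9 (T, w=45) cum 185  ← median
  x=9 (S, w=120) cum 305
⇒ x* = 9
y-coordinate, sorted with cumulative weight:
  y=1 (S, w=120) cum 120
  y=2 (T, w=45) cum 165  ← median
  y=3 (Q, w=50) cum 215
  y=6 (R, w=60) cum 275
  y=9 (P, w=30) cum 305
⇒ y* = 2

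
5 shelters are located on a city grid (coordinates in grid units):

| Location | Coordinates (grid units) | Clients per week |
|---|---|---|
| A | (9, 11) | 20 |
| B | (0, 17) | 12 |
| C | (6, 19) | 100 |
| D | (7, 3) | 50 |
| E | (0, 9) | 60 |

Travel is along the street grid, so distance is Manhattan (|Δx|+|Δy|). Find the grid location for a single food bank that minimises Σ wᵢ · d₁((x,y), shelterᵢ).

Manhattan distance separates: Σwᵢ(|x−xᵢ|+|y−yᵢ|) = Σwᵢ|x−xᵢ| + Σwᵢ|y−yᵢ|, so x and y are optimised independently as 1-D weighted medians.
Total weight W = 242; half = 121.
x-coordinate, sorted with cumulative weight:
  x=0 (B, w=12) cum 12
  x=0 (E, w=60) cum 72
  x=6 (C, w=100) cum 172  ← median
  x=7 (D, w=50) cum 222
  x=9 (A, w=20) cum 242
⇒ x* = 6
y-coordinate, sorted with cumulative weight:
  y=3 (D, w=50) cum 50
  y=9 (E, w=60) cum 110
  y=11 (A, w=20) cum 130  ← median
  y=17 (B, w=12) cum 142
  y=19 (C, w=100) cum 242
⇒ y* = 11

(6, 11)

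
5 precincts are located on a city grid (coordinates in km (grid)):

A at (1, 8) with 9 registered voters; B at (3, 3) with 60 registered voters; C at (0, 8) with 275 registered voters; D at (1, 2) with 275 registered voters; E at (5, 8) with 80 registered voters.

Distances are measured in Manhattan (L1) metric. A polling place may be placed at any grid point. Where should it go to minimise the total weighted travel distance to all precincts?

(1, 8)

Manhattan distance separates: Σwᵢ(|x−xᵢ|+|y−yᵢ|) = Σwᵢ|x−xᵢ| + Σwᵢ|y−yᵢ|, so x and y are optimised independently as 1-D weighted medians.
Total weight W = 699; half = 349.5.
x-coordinate, sorted with cumulative weight:
  x=0 (C, w=275) cum 275
  x=1 (A, w=9) cum 284
  x=1 (D, w=275) cum 559  ← median
  x=3 (B, w=60) cum 619
  x=5 (E, w=80) cum 699
⇒ x* = 1
y-coordinate, sorted with cumulative weight:
  y=2 (D, w=275) cum 275
  y=3 (B, w=60) cum 335
  y=8 (A, w=9) cum 344
  y=8 (C, w=275) cum 619  ← median
  y=8 (E, w=80) cum 699
⇒ y* = 8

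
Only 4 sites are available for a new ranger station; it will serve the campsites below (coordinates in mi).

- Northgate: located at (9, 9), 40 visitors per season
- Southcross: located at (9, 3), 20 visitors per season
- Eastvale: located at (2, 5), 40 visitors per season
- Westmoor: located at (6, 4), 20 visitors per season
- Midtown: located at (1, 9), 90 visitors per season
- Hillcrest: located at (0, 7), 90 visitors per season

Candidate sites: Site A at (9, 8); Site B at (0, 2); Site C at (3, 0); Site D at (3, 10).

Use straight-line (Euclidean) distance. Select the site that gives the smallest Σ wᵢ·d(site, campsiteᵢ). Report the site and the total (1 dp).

Total weighted distance at each candidate:
  Site A (9, 8): total = 2085.2
  Site B (0, 2): total = 1994.3
  Site C (3, 0): total = 2386.0
  Site D (3, 10): total = 1348.9
Minimum is at Site D with total 1348.9 mi.

Site D, total 1348.9 mi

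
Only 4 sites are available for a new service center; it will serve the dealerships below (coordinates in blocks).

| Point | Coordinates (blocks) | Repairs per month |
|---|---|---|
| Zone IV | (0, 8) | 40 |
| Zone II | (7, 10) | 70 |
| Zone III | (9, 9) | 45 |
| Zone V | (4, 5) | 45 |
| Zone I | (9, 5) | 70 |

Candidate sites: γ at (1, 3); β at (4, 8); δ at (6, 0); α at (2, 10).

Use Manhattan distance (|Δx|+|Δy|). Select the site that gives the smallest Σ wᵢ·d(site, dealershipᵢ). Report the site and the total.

Total weighted distance at each candidate:
  γ (1, 3): total = 2705
  β (4, 8): total = 1475
  δ (6, 0): total = 2745
  α (2, 10): total = 2025
Minimum is at β with total 1475 blocks.

β, total 1475 blocks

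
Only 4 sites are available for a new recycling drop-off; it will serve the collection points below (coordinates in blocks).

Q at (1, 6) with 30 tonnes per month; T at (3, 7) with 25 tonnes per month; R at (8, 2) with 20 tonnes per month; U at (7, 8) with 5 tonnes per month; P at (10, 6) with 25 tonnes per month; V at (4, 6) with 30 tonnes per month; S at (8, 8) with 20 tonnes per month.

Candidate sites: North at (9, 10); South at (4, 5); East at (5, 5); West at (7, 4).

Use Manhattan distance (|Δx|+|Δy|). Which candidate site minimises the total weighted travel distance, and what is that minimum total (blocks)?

South, total 710 blocks

Total weighted distance at each candidate:
  North (9, 10): total = 1240
  South (4, 5): total = 710
  East (5, 5): total = 725
  West (7, 4): total = 870
Minimum is at South with total 710 blocks.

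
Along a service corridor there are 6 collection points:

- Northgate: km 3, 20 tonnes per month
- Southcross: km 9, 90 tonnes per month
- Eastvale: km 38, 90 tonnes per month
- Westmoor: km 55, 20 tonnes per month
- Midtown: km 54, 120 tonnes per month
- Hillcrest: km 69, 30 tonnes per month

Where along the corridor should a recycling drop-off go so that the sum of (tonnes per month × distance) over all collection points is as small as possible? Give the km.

For a sum of weighted absolute distances on a line, the optimum is the weighted median (not the mean). Total weight W = 370; half-weight = 185.
Sort by position and accumulate weight:
  km 3 (Northgate, w=20) → cum 20
  km 9 (Southcross, w=90) → cum 110
  km 38 (Eastvale, w=90) → cum 200  ≥ 185 → median here
  km 54 (Midtown, w=120) → cum 320
  km 55 (Westmoor, w=20) → cum 340
  km 69 (Hillcrest, w=30) → cum 370
Optimal location: km 38.

x = 38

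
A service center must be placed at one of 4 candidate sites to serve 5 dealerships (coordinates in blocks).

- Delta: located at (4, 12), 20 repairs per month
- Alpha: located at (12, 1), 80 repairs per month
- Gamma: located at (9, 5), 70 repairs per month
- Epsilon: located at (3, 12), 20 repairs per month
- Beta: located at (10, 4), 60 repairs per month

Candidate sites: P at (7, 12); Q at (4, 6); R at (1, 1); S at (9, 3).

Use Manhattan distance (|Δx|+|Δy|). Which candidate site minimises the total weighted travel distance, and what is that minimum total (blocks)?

Total weighted distance at each candidate:
  P (7, 12): total = 2710
  Q (4, 6): total = 2200
  R (1, 1): total = 2980
  S (9, 3): total = 1240
Minimum is at S with total 1240 blocks.

S, total 1240 blocks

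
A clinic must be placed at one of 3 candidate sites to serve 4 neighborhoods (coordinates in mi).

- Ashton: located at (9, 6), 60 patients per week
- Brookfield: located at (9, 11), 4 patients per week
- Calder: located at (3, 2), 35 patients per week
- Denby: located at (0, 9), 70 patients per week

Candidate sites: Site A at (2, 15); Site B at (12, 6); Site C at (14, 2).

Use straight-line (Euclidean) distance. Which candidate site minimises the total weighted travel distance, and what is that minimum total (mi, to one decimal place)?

Site B, total 1413.9 mi

Total weighted distance at each candidate:
  Site A (2, 15): total = 1615.4
  Site B (12, 6): total = 1413.9
  Site C (14, 2): total = 1906.0
Minimum is at Site B with total 1413.9 mi.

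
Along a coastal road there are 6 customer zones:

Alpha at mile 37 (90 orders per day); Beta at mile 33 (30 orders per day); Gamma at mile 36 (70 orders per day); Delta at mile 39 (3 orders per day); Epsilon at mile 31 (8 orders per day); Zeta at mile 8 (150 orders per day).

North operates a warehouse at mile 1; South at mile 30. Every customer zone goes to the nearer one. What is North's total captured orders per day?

150

The indifferent point is the midpoint (1+30)/2 = 15.5; customer zones left of it (closer to North at 1) go to North, those right go to South.
  Zeta at 8 (w=150) → North
  Epsilon at 31 (w=8) → South
  Beta at 33 (w=30) → South
  Gamma at 36 (w=70) → South
  Alpha at 37 (w=90) → South
  Delta at 39 (w=3) → South
North captures 150; South captures 201.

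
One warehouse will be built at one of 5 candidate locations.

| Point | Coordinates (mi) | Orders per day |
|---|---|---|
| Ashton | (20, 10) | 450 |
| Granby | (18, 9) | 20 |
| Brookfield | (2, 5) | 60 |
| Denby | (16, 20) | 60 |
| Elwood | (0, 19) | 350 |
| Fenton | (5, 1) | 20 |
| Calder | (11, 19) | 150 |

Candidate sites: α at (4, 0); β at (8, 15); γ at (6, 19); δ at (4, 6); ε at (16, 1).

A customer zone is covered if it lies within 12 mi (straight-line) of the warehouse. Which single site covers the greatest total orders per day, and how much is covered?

Coverage radius r = 12 mi; a point is covered iff (Δx)²+(Δy)² ≤ 12² = 144.
  α (4, 0): covers {Brookfield, Fenton} → 80
  β (8, 15): covers {Granby, Brookfield, Denby, Elwood, Calder} → 640
  γ (6, 19): covers {Denby, Elwood, Calder} → 560
  δ (4, 6): covers {Brookfield, Fenton} → 80
  ε (16, 1): covers {Ashton, Granby, Fenton} → 490
Maximum coverage at β: 640 orders per day.

β, covering 640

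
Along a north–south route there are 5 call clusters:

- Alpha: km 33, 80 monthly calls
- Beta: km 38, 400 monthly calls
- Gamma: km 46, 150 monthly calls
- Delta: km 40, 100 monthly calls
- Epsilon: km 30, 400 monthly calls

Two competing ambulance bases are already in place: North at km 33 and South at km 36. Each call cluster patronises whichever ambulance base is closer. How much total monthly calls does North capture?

The indifferent point is the midpoint (33+36)/2 = 34.5; call clusters left of it (closer to North at 33) go to North, those right go to South.
  Epsilon at 30 (w=400) → North
  Alpha at 33 (w=80) → North
  Beta at 38 (w=400) → South
  Delta at 40 (w=100) → South
  Gamma at 46 (w=150) → South
North captures 480; South captures 650.

480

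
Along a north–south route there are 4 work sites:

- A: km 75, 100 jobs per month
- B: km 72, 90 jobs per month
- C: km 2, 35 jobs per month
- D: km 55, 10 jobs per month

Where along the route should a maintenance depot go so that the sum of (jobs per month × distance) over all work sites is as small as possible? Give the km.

For a sum of weighted absolute distances on a line, the optimum is the weighted median (not the mean). Total weight W = 235; half-weight = 117.5.
Sort by position and accumulate weight:
  km 2 (C, w=35) → cum 35
  km 55 (D, w=10) → cum 45
  km 72 (B, w=90) → cum 135  ≥ 117.5 → median here
  km 75 (A, w=100) → cum 235
Optimal location: km 72.

x = 72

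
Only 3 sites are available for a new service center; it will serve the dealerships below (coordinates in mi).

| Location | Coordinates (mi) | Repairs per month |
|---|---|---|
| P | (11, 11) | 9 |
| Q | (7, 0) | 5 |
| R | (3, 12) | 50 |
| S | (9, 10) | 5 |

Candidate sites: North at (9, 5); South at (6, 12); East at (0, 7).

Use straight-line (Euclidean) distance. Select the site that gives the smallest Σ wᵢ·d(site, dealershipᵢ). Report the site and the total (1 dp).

South, total 274.1 mi

Total weighted distance at each candidate:
  North (9, 5): total = 569.8
  South (6, 12): total = 274.1
  East (0, 7): total = 493.8
Minimum is at South with total 274.1 mi.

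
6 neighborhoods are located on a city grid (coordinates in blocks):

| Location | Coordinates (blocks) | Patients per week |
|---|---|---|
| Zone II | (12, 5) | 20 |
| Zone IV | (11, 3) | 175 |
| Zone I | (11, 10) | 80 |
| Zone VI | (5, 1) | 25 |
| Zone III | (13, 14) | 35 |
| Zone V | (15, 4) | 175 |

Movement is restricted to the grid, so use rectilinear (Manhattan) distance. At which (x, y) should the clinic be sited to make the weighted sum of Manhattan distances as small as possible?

(11, 4)

Manhattan distance separates: Σwᵢ(|x−xᵢ|+|y−yᵢ|) = Σwᵢ|x−xᵢ| + Σwᵢ|y−yᵢ|, so x and y are optimised independently as 1-D weighted medians.
Total weight W = 510; half = 255.
x-coordinate, sorted with cumulative weight:
  x=5 (Zone VI, w=25) cum 25
  x=11 (Zone IV, w=175) cum 200
  x=11 (Zone I, w=80) cum 280  ← median
  x=12 (Zone II, w=20) cum 300
  x=13 (Zone III, w=35) cum 335
  x=15 (Zone V, w=175) cum 510
⇒ x* = 11
y-coordinate, sorted with cumulative weight:
  y=1 (Zone VI, w=25) cum 25
  y=3 (Zone IV, w=175) cum 200
  y=4 (Zone V, w=175) cum 375  ← median
  y=5 (Zone II, w=20) cum 395
  y=10 (Zone I, w=80) cum 475
  y=14 (Zone III, w=35) cum 510
⇒ y* = 4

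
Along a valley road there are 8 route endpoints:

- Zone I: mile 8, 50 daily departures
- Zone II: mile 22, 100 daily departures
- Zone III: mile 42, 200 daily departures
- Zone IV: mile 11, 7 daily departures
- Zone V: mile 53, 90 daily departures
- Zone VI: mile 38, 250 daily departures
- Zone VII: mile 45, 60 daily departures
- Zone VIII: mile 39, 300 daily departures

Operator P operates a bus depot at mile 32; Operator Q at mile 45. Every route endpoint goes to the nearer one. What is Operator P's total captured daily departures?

407

The indifferent point is the midpoint (32+45)/2 = 38.5; route endpoints left of it (closer to Operator P at 32) go to Operator P, those right go to Operator Q.
  Zone I at 8 (w=50) → Operator P
  Zone IV at 11 (w=7) → Operator P
  Zone II at 22 (w=100) → Operator P
  Zone VI at 38 (w=250) → Operator P
  Zone VIII at 39 (w=300) → Operator Q
  Zone III at 42 (w=200) → Operator Q
  Zone VII at 45 (w=60) → Operator Q
  Zone V at 53 (w=90) → Operator Q
Operator P captures 407; Operator Q captures 650.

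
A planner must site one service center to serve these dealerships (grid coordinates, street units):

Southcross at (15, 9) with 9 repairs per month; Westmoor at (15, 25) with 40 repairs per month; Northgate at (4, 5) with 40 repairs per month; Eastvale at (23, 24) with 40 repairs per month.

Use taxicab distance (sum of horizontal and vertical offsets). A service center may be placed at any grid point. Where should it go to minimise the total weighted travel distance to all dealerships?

Manhattan distance separates: Σwᵢ(|x−xᵢ|+|y−yᵢ|) = Σwᵢ|x−xᵢ| + Σwᵢ|y−yᵢ|, so x and y are optimised independently as 1-D weighted medians.
Total weight W = 129; half = 64.5.
x-coordinate, sorted with cumulative weight:
  x=4 (Northgate, w=40) cum 40
  x=15 (Southcross, w=9) cum 49
  x=15 (Westmoor, w=40) cum 89  ← median
  x=23 (Eastvale, w=40) cum 129
⇒ x* = 15
y-coordinate, sorted with cumulative weight:
  y=5 (Northgate, w=40) cum 40
  y=9 (Southcross, w=9) cum 49
  y=24 (Eastvale, w=40) cum 89  ← median
  y=25 (Westmoor, w=40) cum 129
⇒ y* = 24

(15, 24)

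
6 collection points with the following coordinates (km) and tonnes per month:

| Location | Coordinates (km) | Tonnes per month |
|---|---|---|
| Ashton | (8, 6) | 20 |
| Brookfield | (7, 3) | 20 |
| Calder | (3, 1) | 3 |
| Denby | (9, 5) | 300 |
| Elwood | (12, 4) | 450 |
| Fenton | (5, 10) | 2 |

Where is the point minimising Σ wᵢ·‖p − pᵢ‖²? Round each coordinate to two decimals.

(10.59, 4.41)

The minimiser of Σwᵢ‖p−pᵢ‖² is the weighted centroid p* = (Σwᵢpᵢ)/(Σwᵢ).
Σwᵢ = 795.
Σwᵢxᵢ = 20·8 + 20·7 + 3·3 + 300·9 + 450·12 + 2·5 = 8419.
Σwᵢyᵢ = 20·6 + 20·3 + 3·1 + 300·5 + 450·4 + 2·10 = 3503.
x* = 8419/795 = 10.59, y* = 3503/795 = 4.41.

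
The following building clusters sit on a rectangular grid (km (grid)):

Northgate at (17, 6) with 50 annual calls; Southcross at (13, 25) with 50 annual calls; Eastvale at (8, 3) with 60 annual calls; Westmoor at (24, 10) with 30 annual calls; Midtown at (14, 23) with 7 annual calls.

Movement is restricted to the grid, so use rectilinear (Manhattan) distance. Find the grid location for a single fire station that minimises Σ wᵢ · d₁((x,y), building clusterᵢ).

Manhattan distance separates: Σwᵢ(|x−xᵢ|+|y−yᵢ|) = Σwᵢ|x−xᵢ| + Σwᵢ|y−yᵢ|, so x and y are optimised independently as 1-D weighted medians.
Total weight W = 197; half = 98.5.
x-coordinate, sorted with cumulative weight:
  x=8 (Eastvale, w=60) cum 60
  x=13 (Southcross, w=50) cum 110  ← median
  x=14 (Midtown, w=7) cum 117
  x=17 (Northgate, w=50) cum 167
  x=24 (Westmoor, w=30) cum 197
⇒ x* = 13
y-coordinate, sorted with cumulative weight:
  y=3 (Eastvale, w=60) cum 60
  y=6 (Northgate, w=50) cum 110  ← median
  y=10 (Westmoor, w=30) cum 140
  y=23 (Midtown, w=7) cum 147
  y=25 (Southcross, w=50) cum 197
⇒ y* = 6

(13, 6)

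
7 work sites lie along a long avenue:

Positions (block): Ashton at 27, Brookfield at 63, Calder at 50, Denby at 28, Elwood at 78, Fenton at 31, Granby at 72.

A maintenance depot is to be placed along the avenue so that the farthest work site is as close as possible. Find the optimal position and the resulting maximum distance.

The 1-center on a line is the midpoint of the two extreme points: leftmost at 27, rightmost at 78.
Optimal location = (27 + 78)/2 = 52.5; maximum distance = (78 − 27)/2 = 25.5.

location 52.5, max distance 25.5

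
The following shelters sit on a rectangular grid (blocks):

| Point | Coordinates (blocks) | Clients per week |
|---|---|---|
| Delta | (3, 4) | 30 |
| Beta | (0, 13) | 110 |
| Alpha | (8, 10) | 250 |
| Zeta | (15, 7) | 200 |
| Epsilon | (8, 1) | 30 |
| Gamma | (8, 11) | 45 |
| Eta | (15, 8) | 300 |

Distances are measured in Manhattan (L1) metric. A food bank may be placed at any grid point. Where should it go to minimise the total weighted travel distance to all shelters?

(15, 8)

Manhattan distance separates: Σwᵢ(|x−xᵢ|+|y−yᵢ|) = Σwᵢ|x−xᵢ| + Σwᵢ|y−yᵢ|, so x and y are optimised independently as 1-D weighted medians.
Total weight W = 965; half = 482.5.
x-coordinate, sorted with cumulative weight:
  x=0 (Beta, w=110) cum 110
  x=3 (Delta, w=30) cum 140
  x=8 (Alpha, w=250) cum 390
  x=8 (Epsilon, w=30) cum 420
  x=8 (Gamma, w=45) cum 465
  x=15 (Zeta, w=200) cum 665  ← median
  x=15 (Eta, w=300) cum 965
⇒ x* = 15
y-coordinate, sorted with cumulative weight:
  y=1 (Epsilon, w=30) cum 30
  y=4 (Delta, w=30) cum 60
  y=7 (Zeta, w=200) cum 260
  y=8 (Eta, w=300) cum 560  ← median
  y=10 (Alpha, w=250) cum 810
  y=11 (Gamma, w=45) cum 855
  y=13 (Beta, w=110) cum 965
⇒ y* = 8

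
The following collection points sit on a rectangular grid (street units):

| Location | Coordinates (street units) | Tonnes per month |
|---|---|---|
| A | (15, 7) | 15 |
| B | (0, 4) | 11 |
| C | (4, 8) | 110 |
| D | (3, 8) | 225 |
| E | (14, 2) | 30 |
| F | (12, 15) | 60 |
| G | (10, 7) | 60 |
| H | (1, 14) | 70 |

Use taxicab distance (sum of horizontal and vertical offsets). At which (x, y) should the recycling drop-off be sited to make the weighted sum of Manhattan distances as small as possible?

Manhattan distance separates: Σwᵢ(|x−xᵢ|+|y−yᵢ|) = Σwᵢ|x−xᵢ| + Σwᵢ|y−yᵢ|, so x and y are optimised independently as 1-D weighted medians.
Total weight W = 581; half = 290.5.
x-coordinate, sorted with cumulative weight:
  x=0 (B, w=11) cum 11
  x=1 (H, w=70) cum 81
  x=3 (D, w=225) cum 306  ← median
  x=4 (C, w=110) cum 416
  x=10 (G, w=60) cum 476
  x=12 (F, w=60) cum 536
  x=14 (E, w=30) cum 566
  x=15 (A, w=15) cum 581
⇒ x* = 3
y-coordinate, sorted with cumulative weight:
  y=2 (E, w=30) cum 30
  y=4 (B, w=11) cum 41
  y=7 (A, w=15) cum 56
  y=7 (G, w=60) cum 116
  y=8 (C, w=110) cum 226
  y=8 (D, w=225) cum 451  ← median
  y=14 (H, w=70) cum 521
  y=15 (F, w=60) cum 581
⇒ y* = 8

(3, 8)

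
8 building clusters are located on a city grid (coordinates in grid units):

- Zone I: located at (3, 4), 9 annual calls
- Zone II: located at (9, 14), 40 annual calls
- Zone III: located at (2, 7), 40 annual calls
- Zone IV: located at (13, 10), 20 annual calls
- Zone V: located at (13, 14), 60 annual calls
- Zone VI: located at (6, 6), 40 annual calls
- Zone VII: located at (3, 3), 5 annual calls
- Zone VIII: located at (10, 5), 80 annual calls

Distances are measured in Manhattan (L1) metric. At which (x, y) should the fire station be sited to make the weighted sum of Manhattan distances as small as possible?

(10, 7)

Manhattan distance separates: Σwᵢ(|x−xᵢ|+|y−yᵢ|) = Σwᵢ|x−xᵢ| + Σwᵢ|y−yᵢ|, so x and y are optimised independently as 1-D weighted medians.
Total weight W = 294; half = 147.
x-coordinate, sorted with cumulative weight:
  x=2 (Zone III, w=40) cum 40
  x=3 (Zone I, w=9) cum 49
  x=3 (Zone VII, w=5) cum 54
  x=6 (Zone VI, w=40) cum 94
  x=9 (Zone II, w=40) cum 134
  x=10 (Zone VIII, w=80) cum 214  ← median
  x=13 (Zone IV, w=20) cum 234
  x=13 (Zone V, w=60) cum 294
⇒ x* = 10
y-coordinate, sorted with cumulative weight:
  y=3 (Zone VII, w=5) cum 5
  y=4 (Zone I, w=9) cum 14
  y=5 (Zone VIII, w=80) cum 94
  y=6 (Zone VI, w=40) cum 134
  y=7 (Zone III, w=40) cum 174  ← median
  y=10 (Zone IV, w=20) cum 194
  y=14 (Zone II, w=40) cum 234
  y=14 (Zone V, w=60) cum 294
⇒ y* = 7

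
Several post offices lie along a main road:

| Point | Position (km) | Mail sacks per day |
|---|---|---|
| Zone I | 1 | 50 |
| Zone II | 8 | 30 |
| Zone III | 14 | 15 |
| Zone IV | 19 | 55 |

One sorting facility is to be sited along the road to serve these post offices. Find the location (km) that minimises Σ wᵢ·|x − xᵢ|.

x = 8

For a sum of weighted absolute distances on a line, the optimum is the weighted median (not the mean). Total weight W = 150; half-weight = 75.
Sort by position and accumulate weight:
  km 1 (Zone I, w=50) → cum 50
  km 8 (Zone II, w=30) → cum 80  ≥ 75 → median here
  km 14 (Zone III, w=15) → cum 95
  km 19 (Zone IV, w=55) → cum 150
Optimal location: km 8.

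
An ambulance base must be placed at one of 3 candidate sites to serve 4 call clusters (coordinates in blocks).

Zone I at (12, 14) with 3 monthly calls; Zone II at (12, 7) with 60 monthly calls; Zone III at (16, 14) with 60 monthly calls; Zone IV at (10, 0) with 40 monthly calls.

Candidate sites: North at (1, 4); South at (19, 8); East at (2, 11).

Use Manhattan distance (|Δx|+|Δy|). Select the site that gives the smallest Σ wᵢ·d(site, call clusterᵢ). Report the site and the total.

South, total 1739 blocks

Total weighted distance at each candidate:
  North (1, 4): total = 2923
  South (19, 8): total = 1739
  East (2, 11): total = 2659
Minimum is at South with total 1739 blocks.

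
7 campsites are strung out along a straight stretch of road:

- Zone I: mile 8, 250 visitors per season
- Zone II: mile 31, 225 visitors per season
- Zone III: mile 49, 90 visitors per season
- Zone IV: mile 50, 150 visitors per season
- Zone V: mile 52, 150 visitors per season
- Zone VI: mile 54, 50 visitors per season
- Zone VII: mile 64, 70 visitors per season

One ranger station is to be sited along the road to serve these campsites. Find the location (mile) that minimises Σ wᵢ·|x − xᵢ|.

x = 49

For a sum of weighted absolute distances on a line, the optimum is the weighted median (not the mean). Total weight W = 985; half-weight = 492.5.
Sort by position and accumulate weight:
  mile 8 (Zone I, w=250) → cum 250
  mile 31 (Zone II, w=225) → cum 475
  mile 49 (Zone III, w=90) → cum 565  ≥ 492.5 → median here
  mile 50 (Zone IV, w=150) → cum 715
  mile 52 (Zone V, w=150) → cum 865
  mile 54 (Zone VI, w=50) → cum 915
  mile 64 (Zone VII, w=70) → cum 985
Optimal location: mile 49.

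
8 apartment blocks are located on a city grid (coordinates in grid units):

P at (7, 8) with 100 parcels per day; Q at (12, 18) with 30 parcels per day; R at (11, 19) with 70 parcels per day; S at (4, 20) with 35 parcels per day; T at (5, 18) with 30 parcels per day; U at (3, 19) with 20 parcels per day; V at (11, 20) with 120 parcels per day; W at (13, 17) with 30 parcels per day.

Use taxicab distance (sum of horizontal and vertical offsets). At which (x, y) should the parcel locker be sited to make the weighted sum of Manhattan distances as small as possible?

Manhattan distance separates: Σwᵢ(|x−xᵢ|+|y−yᵢ|) = Σwᵢ|x−xᵢ| + Σwᵢ|y−yᵢ|, so x and y are optimised independently as 1-D weighted medians.
Total weight W = 435; half = 217.5.
x-coordinate, sorted with cumulative weight:
  x=3 (U, w=20) cum 20
  x=4 (S, w=35) cum 55
  x=5 (T, w=30) cum 85
  x=7 (P, w=100) cum 185
  x=11 (R, w=70) cum 255  ← median
  x=11 (V, w=120) cum 375
  x=12 (Q, w=30) cum 405
  x=13 (W, w=30) cum 435
⇒ x* = 11
y-coordinate, sorted with cumulative weight:
  y=8 (P, w=100) cum 100
  y=17 (W, w=30) cum 130
  y=18 (Q, w=30) cum 160
  y=18 (T, w=30) cum 190
  y=19 (R, w=70) cum 260  ← median
  y=19 (U, w=20) cum 280
  y=20 (S, w=35) cum 315
  y=20 (V, w=120) cum 435
⇒ y* = 19

(11, 19)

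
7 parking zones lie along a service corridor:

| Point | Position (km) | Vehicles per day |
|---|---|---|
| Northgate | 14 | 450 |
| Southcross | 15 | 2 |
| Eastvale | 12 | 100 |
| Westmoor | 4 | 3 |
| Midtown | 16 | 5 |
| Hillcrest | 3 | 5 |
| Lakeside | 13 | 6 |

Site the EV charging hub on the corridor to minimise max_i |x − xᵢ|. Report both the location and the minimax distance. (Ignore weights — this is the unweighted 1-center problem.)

location 9.5, max distance 6.5

The 1-center on a line is the midpoint of the two extreme points: leftmost at 3, rightmost at 16.
Optimal location = (3 + 16)/2 = 9.5; maximum distance = (16 − 3)/2 = 6.5.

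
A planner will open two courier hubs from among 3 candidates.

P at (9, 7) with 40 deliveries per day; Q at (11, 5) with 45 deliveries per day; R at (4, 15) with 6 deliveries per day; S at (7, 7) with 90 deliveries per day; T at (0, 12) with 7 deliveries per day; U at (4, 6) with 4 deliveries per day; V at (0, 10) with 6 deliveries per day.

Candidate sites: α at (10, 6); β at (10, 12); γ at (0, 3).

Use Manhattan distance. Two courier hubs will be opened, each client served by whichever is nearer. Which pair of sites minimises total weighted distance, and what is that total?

Evaluate every pair (each demand assigned to the nearer of the two):
  {α, γ}: total = 749
  {α, β}: total = 750
  {β, γ}: total = 1507
Best pair: {α, γ} with total 749.

{α, γ}, total 749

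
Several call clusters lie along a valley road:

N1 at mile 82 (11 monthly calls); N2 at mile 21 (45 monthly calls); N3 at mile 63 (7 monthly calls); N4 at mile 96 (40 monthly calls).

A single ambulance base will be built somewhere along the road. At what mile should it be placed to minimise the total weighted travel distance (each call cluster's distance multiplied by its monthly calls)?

x = 63

For a sum of weighted absolute distances on a line, the optimum is the weighted median (not the mean). Total weight W = 103; half-weight = 51.5.
Sort by position and accumulate weight:
  mile 21 (N2, w=45) → cum 45
  mile 63 (N3, w=7) → cum 52  ≥ 51.5 → median here
  mile 82 (N1, w=11) → cum 63
  mile 96 (N4, w=40) → cum 103
Optimal location: mile 63.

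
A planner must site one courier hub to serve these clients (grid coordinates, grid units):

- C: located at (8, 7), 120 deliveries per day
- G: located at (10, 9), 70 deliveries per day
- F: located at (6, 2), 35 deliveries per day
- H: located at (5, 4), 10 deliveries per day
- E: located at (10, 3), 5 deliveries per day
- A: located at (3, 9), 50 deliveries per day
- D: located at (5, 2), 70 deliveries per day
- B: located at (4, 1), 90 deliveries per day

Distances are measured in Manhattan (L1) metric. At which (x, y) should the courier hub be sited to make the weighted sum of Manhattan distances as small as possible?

Manhattan distance separates: Σwᵢ(|x−xᵢ|+|y−yᵢ|) = Σwᵢ|x−xᵢ| + Σwᵢ|y−yᵢ|, so x and y are optimised independently as 1-D weighted medians.
Total weight W = 450; half = 225.
x-coordinate, sorted with cumulative weight:
  x=3 (A, w=50) cum 50
  x=4 (B, w=90) cum 140
  x=5 (H, w=10) cum 150
  x=5 (D, w=70) cum 220
  x=6 (F, w=35) cum 255  ← median
  x=8 (C, w=120) cum 375
  x=10 (G, w=70) cum 445
  x=10 (E, w=5) cum 450
⇒ x* = 6
y-coordinate, sorted with cumulative weight:
  y=1 (B, w=90) cum 90
  y=2 (F, w=35) cum 125
  y=2 (D, w=70) cum 195
  y=3 (E, w=5) cum 200
  y=4 (H, w=10) cum 210
  y=7 (C, w=120) cum 330  ← median
  y=9 (G, w=70) cum 400
  y=9 (A, w=50) cum 450
⇒ y* = 7

(6, 7)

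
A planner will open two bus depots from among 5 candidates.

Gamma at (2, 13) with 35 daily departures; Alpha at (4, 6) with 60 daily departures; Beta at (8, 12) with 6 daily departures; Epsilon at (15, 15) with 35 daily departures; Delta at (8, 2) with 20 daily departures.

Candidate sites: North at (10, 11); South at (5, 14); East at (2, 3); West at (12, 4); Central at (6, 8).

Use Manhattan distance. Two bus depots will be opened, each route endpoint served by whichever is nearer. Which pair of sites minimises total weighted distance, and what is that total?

{South, Central}, total 955

Evaluate every pair (each demand assigned to the nearer of the two):
  {South, Central}: total = 955
  {South, East}: total = 995
  {North, Central}: total = 1048
  {North, East}: total = 1123
  {West, Central}: total = 1201
  {South, West}: total = 1215
  {North, South}: total = 1233
  {East, Central}: total = 1291
  {East, West}: total = 1332
  {North, West}: total = 1403
Best pair: {South, Central} with total 955.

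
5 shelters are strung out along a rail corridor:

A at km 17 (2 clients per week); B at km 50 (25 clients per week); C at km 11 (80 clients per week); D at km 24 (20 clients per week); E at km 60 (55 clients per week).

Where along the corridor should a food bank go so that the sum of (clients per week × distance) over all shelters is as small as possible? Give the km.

x = 24

For a sum of weighted absolute distances on a line, the optimum is the weighted median (not the mean). Total weight W = 182; half-weight = 91.
Sort by position and accumulate weight:
  km 11 (C, w=80) → cum 80
  km 17 (A, w=2) → cum 82
  km 24 (D, w=20) → cum 102  ≥ 91 → median here
  km 50 (B, w=25) → cum 127
  km 60 (E, w=55) → cum 182
Optimal location: km 24.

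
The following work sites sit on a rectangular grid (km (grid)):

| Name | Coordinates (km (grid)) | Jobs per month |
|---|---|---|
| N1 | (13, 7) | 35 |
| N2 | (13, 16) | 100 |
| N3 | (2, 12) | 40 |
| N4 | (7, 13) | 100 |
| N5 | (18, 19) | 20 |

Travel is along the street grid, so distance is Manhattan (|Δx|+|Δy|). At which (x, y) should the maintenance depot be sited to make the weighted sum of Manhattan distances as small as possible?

Manhattan distance separates: Σwᵢ(|x−xᵢ|+|y−yᵢ|) = Σwᵢ|x−xᵢ| + Σwᵢ|y−yᵢ|, so x and y are optimised independently as 1-D weighted medians.
Total weight W = 295; half = 147.5.
x-coordinate, sorted with cumulative weight:
  x=2 (N3, w=40) cum 40
  x=7 (N4, w=100) cum 140
  x=13 (N1, w=35) cum 175  ← median
  x=13 (N2, w=100) cum 275
  x=18 (N5, w=20) cum 295
⇒ x* = 13
y-coordinate, sorted with cumulative weight:
  y=7 (N1, w=35) cum 35
  y=12 (N3, w=40) cum 75
  y=13 (N4, w=100) cum 175  ← median
  y=16 (N2, w=100) cum 275
  y=19 (N5, w=20) cum 295
⇒ y* = 13

(13, 13)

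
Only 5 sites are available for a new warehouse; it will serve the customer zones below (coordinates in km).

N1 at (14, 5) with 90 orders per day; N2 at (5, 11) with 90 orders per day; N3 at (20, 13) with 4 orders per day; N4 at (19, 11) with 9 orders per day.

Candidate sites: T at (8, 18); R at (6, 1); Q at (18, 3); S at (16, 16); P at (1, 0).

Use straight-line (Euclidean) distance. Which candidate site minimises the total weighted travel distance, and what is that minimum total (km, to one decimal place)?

Total weighted distance at each candidate:
  T (8, 18): total = 2143.4
  R (6, 1): total = 1930.8
  Q (18, 3): total = 1889.6
  S (16, 16): total = 2166.2
  P (1, 0): total = 2588.9
Minimum is at Q with total 1889.6 km.

Q, total 1889.6 km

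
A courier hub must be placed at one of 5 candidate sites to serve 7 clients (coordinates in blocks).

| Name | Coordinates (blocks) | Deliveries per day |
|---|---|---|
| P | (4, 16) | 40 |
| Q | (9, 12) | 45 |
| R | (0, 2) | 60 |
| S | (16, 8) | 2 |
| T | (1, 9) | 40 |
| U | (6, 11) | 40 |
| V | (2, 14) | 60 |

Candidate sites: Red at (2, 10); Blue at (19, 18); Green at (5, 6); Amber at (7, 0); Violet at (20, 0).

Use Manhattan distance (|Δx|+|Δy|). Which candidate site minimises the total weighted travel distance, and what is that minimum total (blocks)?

Red, total 1877 blocks

Total weighted distance at each candidate:
  Red (2, 10): total = 1877
  Blue (19, 18): total = 6666
  Green (5, 6): total = 2636
  Amber (7, 0): total = 4184
  Violet (20, 0): total = 7699
Minimum is at Red with total 1877 blocks.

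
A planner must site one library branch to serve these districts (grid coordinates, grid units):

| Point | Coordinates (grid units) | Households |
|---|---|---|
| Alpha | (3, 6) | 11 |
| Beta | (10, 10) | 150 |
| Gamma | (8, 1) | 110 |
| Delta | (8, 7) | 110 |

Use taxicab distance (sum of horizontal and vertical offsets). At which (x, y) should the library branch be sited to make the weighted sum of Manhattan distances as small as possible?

Manhattan distance separates: Σwᵢ(|x−xᵢ|+|y−yᵢ|) = Σwᵢ|x−xᵢ| + Σwᵢ|y−yᵢ|, so x and y are optimised independently as 1-D weighted medians.
Total weight W = 381; half = 190.5.
x-coordinate, sorted with cumulative weight:
  x=3 (Alpha, w=11) cum 11
  x=8 (Gamma, w=110) cum 121
  x=8 (Delta, w=110) cum 231  ← median
  x=10 (Beta, w=150) cum 381
⇒ x* = 8
y-coordinate, sorted with cumulative weight:
  y=1 (Gamma, w=110) cum 110
  y=6 (Alpha, w=11) cum 121
  y=7 (Delta, w=110) cum 231  ← median
  y=10 (Beta, w=150) cum 381
⇒ y* = 7

(8, 7)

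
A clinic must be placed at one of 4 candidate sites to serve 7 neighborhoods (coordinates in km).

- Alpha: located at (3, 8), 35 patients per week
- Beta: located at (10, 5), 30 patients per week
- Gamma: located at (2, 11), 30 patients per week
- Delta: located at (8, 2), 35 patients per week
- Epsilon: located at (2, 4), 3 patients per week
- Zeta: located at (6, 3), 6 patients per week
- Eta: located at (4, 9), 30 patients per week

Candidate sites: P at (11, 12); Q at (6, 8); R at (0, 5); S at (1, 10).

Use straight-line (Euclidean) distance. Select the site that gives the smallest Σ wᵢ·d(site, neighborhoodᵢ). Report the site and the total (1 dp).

Total weighted distance at each candidate:
  P (11, 12): total = 1488.6
  Q (6, 8): total = 740.4
  R (0, 5): total = 1151.6
  S (1, 10): total = 987.1
Minimum is at Q with total 740.4 km.

Q, total 740.4 km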